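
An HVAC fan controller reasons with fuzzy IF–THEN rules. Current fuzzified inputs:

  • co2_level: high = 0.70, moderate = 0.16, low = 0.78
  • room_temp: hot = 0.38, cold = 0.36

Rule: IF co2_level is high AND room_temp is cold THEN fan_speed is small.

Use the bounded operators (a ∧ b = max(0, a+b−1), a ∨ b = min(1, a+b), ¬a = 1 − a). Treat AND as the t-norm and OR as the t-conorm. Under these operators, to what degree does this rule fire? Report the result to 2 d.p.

0.06

firing strength: high=0.70, cold=0.36; AND[max(0, a+b−1)] → w = 0.06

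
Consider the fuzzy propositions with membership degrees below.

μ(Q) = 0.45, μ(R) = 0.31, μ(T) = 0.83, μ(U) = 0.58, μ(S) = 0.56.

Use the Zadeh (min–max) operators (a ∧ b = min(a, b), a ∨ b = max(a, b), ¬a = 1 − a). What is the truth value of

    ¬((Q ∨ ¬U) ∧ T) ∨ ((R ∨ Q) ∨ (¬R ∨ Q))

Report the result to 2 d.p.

0.69

¬U = 1 − 0.58 = 0.42
Q ∨ ¬U = max(a, b) on (0.45, 0.42) = 0.45
(Q ∨ ¬U) ∧ T = min(a, b) on (0.45, 0.83) = 0.45
¬((Q ∨ ¬U) ∧ T) = 1 − 0.45 = 0.55
R ∨ Q = max(a, b) on (0.31, 0.45) = 0.45
¬R = 1 − 0.31 = 0.69
¬R ∨ Q = max(a, b) on (0.69, 0.45) = 0.69
(R ∨ Q) ∨ (¬R ∨ Q) = max(a, b) on (0.45, 0.69) = 0.69
¬((Q ∨ ¬U) ∧ T) ∨ ((R ∨ Q) ∨ (¬R ∨ Q)) = max(a, b) on (0.55, 0.69) = 0.69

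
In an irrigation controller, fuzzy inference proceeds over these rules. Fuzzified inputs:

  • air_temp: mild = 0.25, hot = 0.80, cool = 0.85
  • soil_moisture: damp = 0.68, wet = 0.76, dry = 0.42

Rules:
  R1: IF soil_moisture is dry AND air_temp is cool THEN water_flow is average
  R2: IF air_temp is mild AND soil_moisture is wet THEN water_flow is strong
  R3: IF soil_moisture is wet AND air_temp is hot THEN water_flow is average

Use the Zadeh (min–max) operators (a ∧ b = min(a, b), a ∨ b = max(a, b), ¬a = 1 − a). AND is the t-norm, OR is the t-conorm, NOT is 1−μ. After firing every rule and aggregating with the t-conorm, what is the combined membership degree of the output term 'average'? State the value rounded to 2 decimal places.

0.76

R1: dry=0.42, cool=0.85; AND[min(a, b)] → w = 0.42
R2: mild=0.25, wet=0.76; AND[min(a, b)] → w = 0.25
R3: wet=0.76, hot=0.80; AND[min(a, b)] → w = 0.76
Rules with consequent 'average': {R1, R3} → strengths 0.42, 0.76
Aggregate via t-conorm [max(a, b)]: 0.76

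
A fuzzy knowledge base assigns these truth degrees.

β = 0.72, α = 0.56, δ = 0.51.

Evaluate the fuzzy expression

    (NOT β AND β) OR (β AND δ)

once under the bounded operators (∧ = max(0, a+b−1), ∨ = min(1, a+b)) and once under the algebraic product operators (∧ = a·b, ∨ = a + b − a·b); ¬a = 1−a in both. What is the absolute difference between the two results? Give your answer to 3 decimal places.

0.265

Under bounded:
  NOT β = 1 − 0.72 = 0.28
  NOT β AND β = max(0, a+b−1) on (0.28, 0.72) = 0.00
  β AND δ = max(0, a+b−1) on (0.72, 0.51) = 0.23
  (NOT β AND β) OR (β AND δ) = min(1, a+b) on (0.00, 0.23) = 0.23
  → value = 0.2300
Under algebraic product:
  NOT β = 1 − 0.7200 = 0.2800
  NOT β AND β = a·b on (0.2800, 0.7200) = 0.2016
  β AND δ = a·b on (0.7200, 0.5100) = 0.3672
  (NOT β AND β) OR (β AND δ) = a + b − a·b on (0.2016, 0.3672) = 0.4948
  → value = 0.4948
|0.2300 − 0.4948| = 0.265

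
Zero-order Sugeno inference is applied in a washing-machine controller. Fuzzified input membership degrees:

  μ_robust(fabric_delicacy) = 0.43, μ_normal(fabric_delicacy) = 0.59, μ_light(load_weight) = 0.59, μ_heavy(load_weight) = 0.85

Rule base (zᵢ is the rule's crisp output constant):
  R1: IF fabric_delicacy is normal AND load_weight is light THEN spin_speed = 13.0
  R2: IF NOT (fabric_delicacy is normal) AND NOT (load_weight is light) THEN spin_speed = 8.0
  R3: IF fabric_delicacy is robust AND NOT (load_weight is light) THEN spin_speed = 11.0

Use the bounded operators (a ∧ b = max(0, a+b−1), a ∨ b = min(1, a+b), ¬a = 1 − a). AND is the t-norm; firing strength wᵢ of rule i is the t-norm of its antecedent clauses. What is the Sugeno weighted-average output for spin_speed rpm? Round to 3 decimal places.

R1 (z=13.0): normal=0.59, light=0.59; AND[max(0, a+b−1)] → w = 0.18
R2 (z=8.0): ¬normal=1−0.59=0.41, ¬light=1−0.59=0.41; AND[max(0, a+b−1)] → w = 0.00
R3 (z=11.0): robust=0.43, ¬light=1−0.59=0.41; AND[max(0, a+b−1)] → w = 0.00
Weighted average = (0.18·13.0 + 0.00·8.0 + 0.00·11.0) / (0.18 + 0.00 + 0.00)
  = 2.3400 / 0.1800 = 13.000

13.000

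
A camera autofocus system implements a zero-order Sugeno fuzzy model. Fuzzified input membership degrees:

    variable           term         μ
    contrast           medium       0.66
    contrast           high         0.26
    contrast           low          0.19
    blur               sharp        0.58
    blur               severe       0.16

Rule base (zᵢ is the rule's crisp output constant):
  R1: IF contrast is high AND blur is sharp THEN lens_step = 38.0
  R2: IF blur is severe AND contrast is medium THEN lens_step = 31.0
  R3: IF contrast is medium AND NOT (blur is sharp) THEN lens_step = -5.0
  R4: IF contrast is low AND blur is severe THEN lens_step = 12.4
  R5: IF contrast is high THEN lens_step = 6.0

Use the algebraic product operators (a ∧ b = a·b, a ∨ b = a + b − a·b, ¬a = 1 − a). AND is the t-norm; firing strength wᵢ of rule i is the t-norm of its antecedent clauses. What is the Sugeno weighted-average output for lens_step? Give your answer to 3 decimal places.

R1 (z=38.0): high=0.26, sharp=0.58; AND[a·b] → w = 0.1508
R2 (z=31.0): severe=0.16, medium=0.66; AND[a·b] → w = 0.1056
R3 (z=-5.0): medium=0.66, ¬sharp=1−0.58=0.42; AND[a·b] → w = 0.2772
R4 (z=12.4): low=0.19, severe=0.16; AND[a·b] → w = 0.0304
R5 (z=6.0): high=0.26 → w = 0.2600
Weighted average = (0.1508·38.0 + 0.1056·31.0 + 0.2772·-5.0 + 0.0304·12.4 + 0.2600·6.0) / (0.1508 + 0.1056 + 0.2772 + 0.0304 + 0.2600)
  = 9.5550 / 0.8240 = 11.596

11.596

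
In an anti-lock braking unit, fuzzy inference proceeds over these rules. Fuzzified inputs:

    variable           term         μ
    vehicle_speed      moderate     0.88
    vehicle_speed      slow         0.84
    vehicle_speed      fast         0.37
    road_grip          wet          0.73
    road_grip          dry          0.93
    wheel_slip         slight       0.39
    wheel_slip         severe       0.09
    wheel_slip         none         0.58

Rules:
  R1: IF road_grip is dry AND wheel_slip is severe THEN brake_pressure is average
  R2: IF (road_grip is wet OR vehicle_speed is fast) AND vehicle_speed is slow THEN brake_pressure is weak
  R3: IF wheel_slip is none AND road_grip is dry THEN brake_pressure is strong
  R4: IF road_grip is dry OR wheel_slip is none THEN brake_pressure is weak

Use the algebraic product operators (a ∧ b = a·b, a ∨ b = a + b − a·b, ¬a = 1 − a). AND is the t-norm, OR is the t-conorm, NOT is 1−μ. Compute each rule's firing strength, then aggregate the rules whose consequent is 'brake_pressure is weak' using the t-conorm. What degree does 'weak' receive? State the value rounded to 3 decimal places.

0.991

R1: dry=0.93, severe=0.09; AND[a·b] → w = 0.0837
R2: (wet=0.73 OR fast=0.37) = 0.8299; AND[a·b] with slow=0.84 → w = 0.6971
R3: none=0.58, dry=0.93; AND[a·b] → w = 0.5394
R4: dry=0.93, none=0.58; OR[a + b − a·b] → w = 0.9706
Rules with consequent 'weak': {R2, R4} → strengths 0.6971, 0.9706
Aggregate via t-conorm [a + b − a·b]: 0.9911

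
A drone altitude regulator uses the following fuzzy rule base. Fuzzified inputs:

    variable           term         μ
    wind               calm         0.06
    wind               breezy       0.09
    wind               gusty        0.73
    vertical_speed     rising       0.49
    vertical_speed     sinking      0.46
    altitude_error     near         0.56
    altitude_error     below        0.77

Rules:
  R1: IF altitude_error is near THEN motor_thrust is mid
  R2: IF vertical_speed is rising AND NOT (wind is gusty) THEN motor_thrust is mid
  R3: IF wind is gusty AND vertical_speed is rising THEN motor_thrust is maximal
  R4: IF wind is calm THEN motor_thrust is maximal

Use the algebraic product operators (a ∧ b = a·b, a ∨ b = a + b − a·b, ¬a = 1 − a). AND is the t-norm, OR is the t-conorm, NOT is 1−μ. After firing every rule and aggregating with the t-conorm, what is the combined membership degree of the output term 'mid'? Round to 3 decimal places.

R1: near=0.56 → w = 0.5600
R2: rising=0.49, ¬gusty=1−0.73=0.27; AND[a·b] → w = 0.1323
R3: gusty=0.73, rising=0.49; AND[a·b] → w = 0.3577
R4: calm=0.06 → w = 0.0600
Rules with consequent 'mid': {R1, R2} → strengths 0.5600, 0.1323
Aggregate via t-conorm [a + b − a·b]: 0.6182

0.618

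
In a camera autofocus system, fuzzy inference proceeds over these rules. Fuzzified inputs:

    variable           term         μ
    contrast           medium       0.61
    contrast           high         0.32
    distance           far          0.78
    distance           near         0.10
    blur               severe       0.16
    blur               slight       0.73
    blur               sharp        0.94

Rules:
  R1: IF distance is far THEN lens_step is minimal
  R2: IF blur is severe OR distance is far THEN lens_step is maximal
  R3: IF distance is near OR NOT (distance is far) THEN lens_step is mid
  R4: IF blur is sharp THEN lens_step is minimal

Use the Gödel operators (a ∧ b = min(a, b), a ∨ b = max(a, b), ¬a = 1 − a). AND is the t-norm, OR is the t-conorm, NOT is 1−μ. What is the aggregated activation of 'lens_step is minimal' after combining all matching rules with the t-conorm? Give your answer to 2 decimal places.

R1: far=0.78 → w = 0.78
R2: severe=0.16, far=0.78; OR[max(a, b)] → w = 0.78
R3: near=0.10, ¬far=1−0.78=0.22; OR[max(a, b)] → w = 0.22
R4: sharp=0.94 → w = 0.94
Rules with consequent 'minimal': {R1, R4} → strengths 0.78, 0.94
Aggregate via t-conorm [max(a, b)]: 0.94

0.94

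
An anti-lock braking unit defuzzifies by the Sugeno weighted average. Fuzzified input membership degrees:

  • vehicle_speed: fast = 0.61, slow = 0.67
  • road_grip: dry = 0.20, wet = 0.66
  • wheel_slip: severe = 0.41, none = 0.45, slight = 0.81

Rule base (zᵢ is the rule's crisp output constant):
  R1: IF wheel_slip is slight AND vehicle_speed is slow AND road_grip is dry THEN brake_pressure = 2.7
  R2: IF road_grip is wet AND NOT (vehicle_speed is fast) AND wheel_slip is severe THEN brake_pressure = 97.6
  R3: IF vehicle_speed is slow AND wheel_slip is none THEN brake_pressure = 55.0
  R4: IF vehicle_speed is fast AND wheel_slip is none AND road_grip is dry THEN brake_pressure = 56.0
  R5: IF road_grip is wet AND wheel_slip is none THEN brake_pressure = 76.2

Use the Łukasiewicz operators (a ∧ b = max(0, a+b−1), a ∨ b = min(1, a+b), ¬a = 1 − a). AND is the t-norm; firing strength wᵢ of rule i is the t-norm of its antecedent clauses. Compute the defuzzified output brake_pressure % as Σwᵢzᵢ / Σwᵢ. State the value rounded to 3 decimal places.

R1 (z=2.7): slight=0.81, slow=0.67, dry=0.20; AND[max(0, a+b−1)] → w = 0.00
R2 (z=97.6): wet=0.66, ¬fast=1−0.61=0.39, severe=0.41; AND[max(0, a+b−1)] → w = 0.00
R3 (z=55.0): slow=0.67, none=0.45; AND[max(0, a+b−1)] → w = 0.12
R4 (z=56.0): fast=0.61, none=0.45, dry=0.20; AND[max(0, a+b−1)] → w = 0.00
R5 (z=76.2): wet=0.66, none=0.45; AND[max(0, a+b−1)] → w = 0.11
Weighted average = (0.00·2.7 + 0.00·97.6 + 0.12·55.0 + 0.00·56.0 + 0.11·76.2) / (0.00 + 0.00 + 0.12 + 0.00 + 0.11)
  = 14.9820 / 0.2300 = 65.139

65.139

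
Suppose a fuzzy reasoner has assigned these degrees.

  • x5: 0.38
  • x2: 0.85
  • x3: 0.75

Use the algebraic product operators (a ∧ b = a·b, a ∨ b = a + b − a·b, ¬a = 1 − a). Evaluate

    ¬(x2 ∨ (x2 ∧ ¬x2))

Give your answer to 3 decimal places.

¬x2 = 1 − 0.8500 = 0.1500
x2 ∧ ¬x2 = a·b on (0.8500, 0.1500) = 0.1275
x2 ∨ (x2 ∧ ¬x2) = a + b − a·b on (0.8500, 0.1275) = 0.8691
¬(x2 ∨ (x2 ∧ ¬x2)) = 1 − 0.8691 = 0.1309

0.131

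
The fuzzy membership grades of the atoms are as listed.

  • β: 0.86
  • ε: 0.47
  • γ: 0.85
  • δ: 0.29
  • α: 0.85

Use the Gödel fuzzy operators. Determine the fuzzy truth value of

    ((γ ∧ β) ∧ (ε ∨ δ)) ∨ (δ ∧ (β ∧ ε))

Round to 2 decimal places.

0.47

γ ∧ β = min(a, b) on (0.85, 0.86) = 0.85
ε ∨ δ = max(a, b) on (0.47, 0.29) = 0.47
(γ ∧ β) ∧ (ε ∨ δ) = min(a, b) on (0.85, 0.47) = 0.47
β ∧ ε = min(a, b) on (0.86, 0.47) = 0.47
δ ∧ (β ∧ ε) = min(a, b) on (0.29, 0.47) = 0.29
((γ ∧ β) ∧ (ε ∨ δ)) ∨ (δ ∧ (β ∧ ε)) = max(a, b) on (0.47, 0.29) = 0.47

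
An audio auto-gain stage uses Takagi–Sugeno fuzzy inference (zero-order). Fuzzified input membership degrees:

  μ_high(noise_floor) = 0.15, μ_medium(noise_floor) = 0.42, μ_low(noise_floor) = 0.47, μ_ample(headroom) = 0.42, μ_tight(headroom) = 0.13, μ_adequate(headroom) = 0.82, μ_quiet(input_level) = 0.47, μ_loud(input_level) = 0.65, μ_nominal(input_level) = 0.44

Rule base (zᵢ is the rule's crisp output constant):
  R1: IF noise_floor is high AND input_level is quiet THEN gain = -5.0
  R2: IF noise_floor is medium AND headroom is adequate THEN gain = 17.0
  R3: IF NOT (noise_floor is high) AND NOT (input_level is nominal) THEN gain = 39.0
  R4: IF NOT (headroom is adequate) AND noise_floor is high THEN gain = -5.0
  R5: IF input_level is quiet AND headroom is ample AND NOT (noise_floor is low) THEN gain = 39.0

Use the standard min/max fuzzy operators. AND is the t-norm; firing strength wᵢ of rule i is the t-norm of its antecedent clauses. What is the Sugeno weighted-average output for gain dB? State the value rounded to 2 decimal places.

25.80

R1 (z=-5.0): high=0.15, quiet=0.47; AND[min(a, b)] → w = 0.15
R2 (z=17.0): medium=0.42, adequate=0.82; AND[min(a, b)] → w = 0.42
R3 (z=39.0): ¬high=1−0.15=0.85, ¬nominal=1−0.44=0.56; AND[min(a, b)] → w = 0.56
R4 (z=-5.0): ¬adequate=1−0.82=0.18, high=0.15; AND[min(a, b)] → w = 0.15
R5 (z=39.0): quiet=0.47, ample=0.42, ¬low=1−0.47=0.53; AND[min(a, b)] → w = 0.42
Weighted average = (0.15·-5.0 + 0.42·17.0 + 0.56·39.0 + 0.15·-5.0 + 0.42·39.0) / (0.15 + 0.42 + 0.56 + 0.15 + 0.42)
  = 43.8600 / 1.7000 = 25.80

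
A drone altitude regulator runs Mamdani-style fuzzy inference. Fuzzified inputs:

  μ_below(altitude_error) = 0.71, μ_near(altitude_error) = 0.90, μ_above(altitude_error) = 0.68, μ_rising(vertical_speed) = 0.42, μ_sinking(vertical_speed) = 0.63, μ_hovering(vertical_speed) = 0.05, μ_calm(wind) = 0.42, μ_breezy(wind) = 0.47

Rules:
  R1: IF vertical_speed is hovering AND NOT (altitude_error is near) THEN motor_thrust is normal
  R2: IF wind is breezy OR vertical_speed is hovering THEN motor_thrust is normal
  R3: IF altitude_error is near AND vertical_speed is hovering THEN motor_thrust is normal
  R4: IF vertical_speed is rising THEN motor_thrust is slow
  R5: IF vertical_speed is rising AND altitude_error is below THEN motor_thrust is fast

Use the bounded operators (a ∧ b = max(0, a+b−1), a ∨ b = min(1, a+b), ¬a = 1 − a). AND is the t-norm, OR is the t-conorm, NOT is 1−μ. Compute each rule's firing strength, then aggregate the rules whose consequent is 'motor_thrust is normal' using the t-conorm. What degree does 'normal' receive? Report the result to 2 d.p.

R1: hovering=0.05, ¬near=1−0.90=0.10; AND[max(0, a+b−1)] → w = 0.00
R2: breezy=0.47, hovering=0.05; OR[min(1, a+b)] → w = 0.52
R3: near=0.90, hovering=0.05; AND[max(0, a+b−1)] → w = 0.00
R4: rising=0.42 → w = 0.42
R5: rising=0.42, below=0.71; AND[max(0, a+b−1)] → w = 0.13
Rules with consequent 'normal': {R1, R2, R3} → strengths 0.00, 0.52, 0.00
Aggregate via t-conorm [min(1, a+b)]: 0.52

0.52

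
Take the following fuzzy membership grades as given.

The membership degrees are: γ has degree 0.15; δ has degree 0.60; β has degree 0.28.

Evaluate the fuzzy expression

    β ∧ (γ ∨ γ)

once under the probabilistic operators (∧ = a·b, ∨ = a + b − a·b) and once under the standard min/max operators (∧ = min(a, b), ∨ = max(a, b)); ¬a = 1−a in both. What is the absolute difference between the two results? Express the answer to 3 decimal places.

Under probabilistic:
  γ ∨ γ = a + b − a·b on (0.1500, 0.1500) = 0.2775
  β ∧ (γ ∨ γ) = a·b on (0.2800, 0.2775) = 0.0777
  → value = 0.0777
Under standard min/max:
  γ ∨ γ = max(a, b) on (0.15, 0.15) = 0.15
  β ∧ (γ ∨ γ) = min(a, b) on (0.28, 0.15) = 0.15
  → value = 0.1500
|0.0777 − 0.1500| = 0.072

0.072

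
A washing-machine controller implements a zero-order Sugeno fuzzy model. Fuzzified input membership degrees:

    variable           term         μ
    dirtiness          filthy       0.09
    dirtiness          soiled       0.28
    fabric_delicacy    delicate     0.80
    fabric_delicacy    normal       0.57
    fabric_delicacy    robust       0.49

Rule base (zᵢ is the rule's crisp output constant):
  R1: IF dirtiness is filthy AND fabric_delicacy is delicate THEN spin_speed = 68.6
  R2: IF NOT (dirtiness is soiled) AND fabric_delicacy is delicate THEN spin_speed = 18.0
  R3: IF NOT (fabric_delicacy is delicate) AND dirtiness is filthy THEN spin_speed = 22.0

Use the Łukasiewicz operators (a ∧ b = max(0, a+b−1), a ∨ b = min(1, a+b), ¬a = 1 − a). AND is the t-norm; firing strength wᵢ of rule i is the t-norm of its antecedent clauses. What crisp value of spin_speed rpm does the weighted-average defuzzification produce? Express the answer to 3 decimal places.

R1 (z=68.6): filthy=0.09, delicate=0.80; AND[max(0, a+b−1)] → w = 0.00
R2 (z=18.0): ¬soiled=1−0.28=0.72, delicate=0.80; AND[max(0, a+b−1)] → w = 0.52
R3 (z=22.0): ¬delicate=1−0.80=0.20, filthy=0.09; AND[max(0, a+b−1)] → w = 0.00
Weighted average = (0.00·68.6 + 0.52·18.0 + 0.00·22.0) / (0.00 + 0.52 + 0.00)
  = 9.3600 / 0.5200 = 18.000

18.000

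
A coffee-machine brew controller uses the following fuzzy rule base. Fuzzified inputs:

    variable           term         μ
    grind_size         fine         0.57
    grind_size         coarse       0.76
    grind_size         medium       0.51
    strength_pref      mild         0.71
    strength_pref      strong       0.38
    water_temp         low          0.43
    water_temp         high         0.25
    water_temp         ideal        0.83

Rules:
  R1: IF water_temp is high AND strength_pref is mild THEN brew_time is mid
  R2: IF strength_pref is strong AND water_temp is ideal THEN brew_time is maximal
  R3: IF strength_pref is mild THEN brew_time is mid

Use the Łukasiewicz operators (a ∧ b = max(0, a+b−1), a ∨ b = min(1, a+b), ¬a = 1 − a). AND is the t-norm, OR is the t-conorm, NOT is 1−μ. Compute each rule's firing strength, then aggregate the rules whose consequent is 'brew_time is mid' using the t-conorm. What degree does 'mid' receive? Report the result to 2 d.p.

R1: high=0.25, mild=0.71; AND[max(0, a+b−1)] → w = 0.00
R2: strong=0.38, ideal=0.83; AND[max(0, a+b−1)] → w = 0.21
R3: mild=0.71 → w = 0.71
Rules with consequent 'mid': {R1, R3} → strengths 0.00, 0.71
Aggregate via t-conorm [min(1, a+b)]: 0.71

0.71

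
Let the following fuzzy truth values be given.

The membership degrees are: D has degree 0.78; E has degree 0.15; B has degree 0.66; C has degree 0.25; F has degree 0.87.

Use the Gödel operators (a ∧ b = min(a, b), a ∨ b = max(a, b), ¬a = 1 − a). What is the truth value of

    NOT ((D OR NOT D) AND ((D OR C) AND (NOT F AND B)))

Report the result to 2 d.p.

NOT D = 1 − 0.78 = 0.22
D OR NOT D = max(a, b) on (0.78, 0.22) = 0.78
D OR C = max(a, b) on (0.78, 0.25) = 0.78
NOT F = 1 − 0.87 = 0.13
NOT F AND B = min(a, b) on (0.13, 0.66) = 0.13
(D OR C) AND (NOT F AND B) = min(a, b) on (0.78, 0.13) = 0.13
(D OR NOT D) AND ((D OR C) AND (NOT F AND B)) = min(a, b) on (0.78, 0.13) = 0.13
NOT ((D OR NOT D) AND ((D OR C) AND (NOT F AND B))) = 1 − 0.13 = 0.87

0.87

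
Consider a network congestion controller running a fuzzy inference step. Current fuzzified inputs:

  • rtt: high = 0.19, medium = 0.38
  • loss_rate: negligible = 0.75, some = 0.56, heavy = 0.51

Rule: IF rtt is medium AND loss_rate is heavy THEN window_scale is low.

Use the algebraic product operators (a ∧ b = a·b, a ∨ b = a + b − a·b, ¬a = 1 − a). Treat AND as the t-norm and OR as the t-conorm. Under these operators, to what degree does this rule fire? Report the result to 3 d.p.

0.194

firing strength: medium=0.38, heavy=0.51; AND[a·b] → w = 0.1938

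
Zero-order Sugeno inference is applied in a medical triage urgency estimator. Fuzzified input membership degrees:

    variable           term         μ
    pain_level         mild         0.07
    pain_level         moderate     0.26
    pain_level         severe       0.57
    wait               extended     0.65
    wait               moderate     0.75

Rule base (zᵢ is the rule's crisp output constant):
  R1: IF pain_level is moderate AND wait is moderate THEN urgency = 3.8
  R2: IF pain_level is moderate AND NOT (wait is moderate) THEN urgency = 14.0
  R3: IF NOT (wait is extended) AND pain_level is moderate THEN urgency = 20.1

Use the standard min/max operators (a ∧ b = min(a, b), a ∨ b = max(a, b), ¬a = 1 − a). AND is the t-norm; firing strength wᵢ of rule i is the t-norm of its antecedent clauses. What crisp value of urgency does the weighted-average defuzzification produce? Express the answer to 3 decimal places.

R1 (z=3.8): moderate=0.26, moderate=0.75; AND[min(a, b)] → w = 0.26
R2 (z=14.0): moderate=0.26, ¬moderate=1−0.75=0.25; AND[min(a, b)] → w = 0.25
R3 (z=20.1): ¬extended=1−0.65=0.35, moderate=0.26; AND[min(a, b)] → w = 0.26
Weighted average = (0.26·3.8 + 0.25·14.0 + 0.26·20.1) / (0.26 + 0.25 + 0.26)
  = 9.7140 / 0.7700 = 12.616

12.616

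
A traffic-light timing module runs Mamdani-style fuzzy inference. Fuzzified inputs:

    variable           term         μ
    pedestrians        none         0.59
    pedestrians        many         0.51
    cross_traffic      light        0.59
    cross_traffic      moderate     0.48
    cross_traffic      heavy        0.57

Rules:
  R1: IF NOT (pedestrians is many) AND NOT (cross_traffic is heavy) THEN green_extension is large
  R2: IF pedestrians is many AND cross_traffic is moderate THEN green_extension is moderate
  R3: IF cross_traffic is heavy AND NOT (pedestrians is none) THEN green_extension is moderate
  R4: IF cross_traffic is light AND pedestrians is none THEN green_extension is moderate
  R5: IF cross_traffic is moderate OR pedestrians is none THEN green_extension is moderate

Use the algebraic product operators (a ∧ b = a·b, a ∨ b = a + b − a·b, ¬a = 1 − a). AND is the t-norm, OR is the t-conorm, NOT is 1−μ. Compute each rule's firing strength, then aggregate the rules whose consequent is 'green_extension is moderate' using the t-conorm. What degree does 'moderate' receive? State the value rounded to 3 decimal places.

R1: ¬many=1−0.51=0.49, ¬heavy=1−0.57=0.43; AND[a·b] → w = 0.2107
R2: many=0.51, moderate=0.48; AND[a·b] → w = 0.2448
R3: heavy=0.57, ¬none=1−0.59=0.41; AND[a·b] → w = 0.2337
R4: light=0.59, none=0.59; AND[a·b] → w = 0.3481
R5: moderate=0.48, none=0.59; OR[a + b − a·b] → w = 0.7868
Rules with consequent 'moderate': {R2, R3, R4, R5} → strengths 0.2448, 0.2337, 0.3481, 0.7868
Aggregate via t-conorm [a + b − a·b]: 0.9196

0.920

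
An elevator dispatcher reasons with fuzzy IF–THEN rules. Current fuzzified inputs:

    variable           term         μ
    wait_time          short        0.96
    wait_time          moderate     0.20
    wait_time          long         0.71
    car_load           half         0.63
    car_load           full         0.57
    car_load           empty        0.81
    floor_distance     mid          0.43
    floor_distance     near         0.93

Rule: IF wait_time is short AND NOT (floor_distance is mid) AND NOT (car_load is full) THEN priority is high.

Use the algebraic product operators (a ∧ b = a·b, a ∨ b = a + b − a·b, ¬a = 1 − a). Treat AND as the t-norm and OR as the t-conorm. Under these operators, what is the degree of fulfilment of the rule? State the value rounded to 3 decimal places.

firing strength: short=0.96, ¬mid=1−0.43=0.57, ¬full=1−0.57=0.43; AND[a·b] → w = 0.2353

0.235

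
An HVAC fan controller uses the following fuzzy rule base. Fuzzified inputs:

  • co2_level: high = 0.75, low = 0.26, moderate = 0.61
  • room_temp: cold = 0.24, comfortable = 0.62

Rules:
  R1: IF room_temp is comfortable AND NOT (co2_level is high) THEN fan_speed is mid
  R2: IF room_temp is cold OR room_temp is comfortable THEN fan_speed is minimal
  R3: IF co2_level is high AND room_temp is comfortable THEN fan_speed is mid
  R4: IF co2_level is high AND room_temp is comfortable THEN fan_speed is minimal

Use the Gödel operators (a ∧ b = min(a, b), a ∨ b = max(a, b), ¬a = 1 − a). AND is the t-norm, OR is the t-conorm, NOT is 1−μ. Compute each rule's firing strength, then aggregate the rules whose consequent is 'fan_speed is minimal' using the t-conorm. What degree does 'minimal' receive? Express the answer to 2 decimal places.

R1: comfortable=0.62, ¬high=1−0.75=0.25; AND[min(a, b)] → w = 0.25
R2: cold=0.24, comfortable=0.62; OR[max(a, b)] → w = 0.62
R3: high=0.75, comfortable=0.62; AND[min(a, b)] → w = 0.62
R4: high=0.75, comfortable=0.62; AND[min(a, b)] → w = 0.62
Rules with consequent 'minimal': {R2, R4} → strengths 0.62, 0.62
Aggregate via t-conorm [max(a, b)]: 0.62

0.62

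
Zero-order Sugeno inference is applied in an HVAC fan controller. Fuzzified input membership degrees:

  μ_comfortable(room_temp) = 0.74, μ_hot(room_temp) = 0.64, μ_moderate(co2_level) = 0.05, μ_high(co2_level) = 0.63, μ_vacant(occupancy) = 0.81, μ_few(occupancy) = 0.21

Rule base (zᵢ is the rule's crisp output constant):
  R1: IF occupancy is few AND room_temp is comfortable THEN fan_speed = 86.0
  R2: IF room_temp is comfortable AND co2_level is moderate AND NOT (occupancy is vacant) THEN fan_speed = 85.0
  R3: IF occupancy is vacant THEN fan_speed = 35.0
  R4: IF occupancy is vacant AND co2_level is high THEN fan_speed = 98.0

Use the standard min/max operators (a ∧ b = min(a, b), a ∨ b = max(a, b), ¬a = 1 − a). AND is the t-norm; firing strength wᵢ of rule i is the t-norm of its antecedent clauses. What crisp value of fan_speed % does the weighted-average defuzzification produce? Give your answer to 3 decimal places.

66.118

R1 (z=86.0): few=0.21, comfortable=0.74; AND[min(a, b)] → w = 0.21
R2 (z=85.0): comfortable=0.74, moderate=0.05, ¬vacant=1−0.81=0.19; AND[min(a, b)] → w = 0.05
R3 (z=35.0): vacant=0.81 → w = 0.81
R4 (z=98.0): vacant=0.81, high=0.63; AND[min(a, b)] → w = 0.63
Weighted average = (0.21·86.0 + 0.05·85.0 + 0.81·35.0 + 0.63·98.0) / (0.21 + 0.05 + 0.81 + 0.63)
  = 112.4000 / 1.7000 = 66.118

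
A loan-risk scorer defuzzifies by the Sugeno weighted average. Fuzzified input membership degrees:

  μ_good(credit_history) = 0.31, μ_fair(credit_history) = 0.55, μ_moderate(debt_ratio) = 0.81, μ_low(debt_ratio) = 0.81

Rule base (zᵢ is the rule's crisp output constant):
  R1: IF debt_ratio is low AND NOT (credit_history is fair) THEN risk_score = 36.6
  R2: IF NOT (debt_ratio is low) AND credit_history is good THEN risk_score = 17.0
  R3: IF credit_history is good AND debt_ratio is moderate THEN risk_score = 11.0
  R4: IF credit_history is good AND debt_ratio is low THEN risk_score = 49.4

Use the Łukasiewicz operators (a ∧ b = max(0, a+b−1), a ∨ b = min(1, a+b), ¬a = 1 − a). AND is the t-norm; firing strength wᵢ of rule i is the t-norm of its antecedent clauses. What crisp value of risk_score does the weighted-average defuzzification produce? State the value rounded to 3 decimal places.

33.528

R1 (z=36.6): low=0.81, ¬fair=1−0.55=0.45; AND[max(0, a+b−1)] → w = 0.26
R2 (z=17.0): ¬low=1−0.81=0.19, good=0.31; AND[max(0, a+b−1)] → w = 0.00
R3 (z=11.0): good=0.31, moderate=0.81; AND[max(0, a+b−1)] → w = 0.12
R4 (z=49.4): good=0.31, low=0.81; AND[max(0, a+b−1)] → w = 0.12
Weighted average = (0.26·36.6 + 0.00·17.0 + 0.12·11.0 + 0.12·49.4) / (0.26 + 0.00 + 0.12 + 0.12)
  = 16.7640 / 0.5000 = 33.528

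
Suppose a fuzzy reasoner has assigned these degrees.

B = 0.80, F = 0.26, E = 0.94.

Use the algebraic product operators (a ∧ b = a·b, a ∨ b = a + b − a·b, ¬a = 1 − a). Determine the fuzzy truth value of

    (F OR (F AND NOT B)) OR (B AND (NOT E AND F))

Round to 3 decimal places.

0.307

NOT B = 1 − 0.8000 = 0.2000
F AND NOT B = a·b on (0.2600, 0.2000) = 0.0520
F OR (F AND NOT B) = a + b − a·b on (0.2600, 0.0520) = 0.2985
NOT E = 1 − 0.9400 = 0.0600
NOT E AND F = a·b on (0.0600, 0.2600) = 0.0156
B AND (NOT E AND F) = a·b on (0.8000, 0.0156) = 0.0125
(F OR (F AND NOT B)) OR (B AND (NOT E AND F)) = a + b − a·b on (0.2985, 0.0125) = 0.3072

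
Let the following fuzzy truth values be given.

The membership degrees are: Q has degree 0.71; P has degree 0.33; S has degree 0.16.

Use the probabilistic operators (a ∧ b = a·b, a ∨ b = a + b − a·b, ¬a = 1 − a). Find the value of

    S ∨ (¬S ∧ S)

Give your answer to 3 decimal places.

0.273

¬S = 1 − 0.1600 = 0.8400
¬S ∧ S = a·b on (0.8400, 0.1600) = 0.1344
S ∨ (¬S ∧ S) = a + b − a·b on (0.1600, 0.1344) = 0.2729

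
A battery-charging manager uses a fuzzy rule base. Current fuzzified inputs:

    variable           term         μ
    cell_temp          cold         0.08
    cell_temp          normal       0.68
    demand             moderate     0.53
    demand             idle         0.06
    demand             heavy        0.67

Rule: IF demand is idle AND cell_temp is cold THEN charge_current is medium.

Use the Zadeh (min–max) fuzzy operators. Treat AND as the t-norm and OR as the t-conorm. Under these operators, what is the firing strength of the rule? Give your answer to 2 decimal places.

0.06

firing strength: idle=0.06, cold=0.08; AND[min(a, b)] → w = 0.06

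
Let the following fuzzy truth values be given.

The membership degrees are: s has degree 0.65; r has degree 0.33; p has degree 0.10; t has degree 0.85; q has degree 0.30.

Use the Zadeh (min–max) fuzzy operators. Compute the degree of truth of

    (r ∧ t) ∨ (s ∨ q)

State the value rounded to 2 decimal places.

0.65

r ∧ t = min(a, b) on (0.33, 0.85) = 0.33
s ∨ q = max(a, b) on (0.65, 0.30) = 0.65
(r ∧ t) ∨ (s ∨ q) = max(a, b) on (0.33, 0.65) = 0.65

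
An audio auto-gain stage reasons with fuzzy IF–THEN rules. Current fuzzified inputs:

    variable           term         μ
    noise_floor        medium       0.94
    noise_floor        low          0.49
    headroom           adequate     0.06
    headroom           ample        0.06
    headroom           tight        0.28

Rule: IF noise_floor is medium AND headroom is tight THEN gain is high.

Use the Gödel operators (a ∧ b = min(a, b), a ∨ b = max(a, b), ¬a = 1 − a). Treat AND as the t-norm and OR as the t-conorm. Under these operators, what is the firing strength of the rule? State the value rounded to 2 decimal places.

firing strength: medium=0.94, tight=0.28; AND[min(a, b)] → w = 0.28

0.28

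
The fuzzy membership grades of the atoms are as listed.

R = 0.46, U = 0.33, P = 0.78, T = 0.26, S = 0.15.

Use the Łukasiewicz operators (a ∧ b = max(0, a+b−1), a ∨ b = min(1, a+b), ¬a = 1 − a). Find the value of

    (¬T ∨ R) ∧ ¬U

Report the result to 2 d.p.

0.67

¬T = 1 − 0.26 = 0.74
¬T ∨ R = min(1, a+b) on (0.74, 0.46) = 1.00
¬U = 1 − 0.33 = 0.67
(¬T ∨ R) ∧ ¬U = max(0, a+b−1) on (1.00, 0.67) = 0.67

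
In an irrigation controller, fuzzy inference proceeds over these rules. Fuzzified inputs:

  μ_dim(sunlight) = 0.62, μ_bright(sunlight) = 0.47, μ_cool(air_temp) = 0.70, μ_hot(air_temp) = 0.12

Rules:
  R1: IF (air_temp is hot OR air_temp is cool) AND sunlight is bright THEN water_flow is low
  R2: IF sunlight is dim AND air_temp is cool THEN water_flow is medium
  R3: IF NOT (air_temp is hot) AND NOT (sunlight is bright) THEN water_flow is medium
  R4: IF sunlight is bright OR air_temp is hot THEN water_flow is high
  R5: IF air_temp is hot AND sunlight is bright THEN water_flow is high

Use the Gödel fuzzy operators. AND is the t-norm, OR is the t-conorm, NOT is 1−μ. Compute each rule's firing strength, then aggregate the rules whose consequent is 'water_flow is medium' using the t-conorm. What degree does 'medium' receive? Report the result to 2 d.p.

R1: (hot=0.12 OR cool=0.70) = 0.70; AND[min(a, b)] with bright=0.47 → w = 0.47
R2: dim=0.62, cool=0.70; AND[min(a, b)] → w = 0.62
R3: ¬hot=1−0.12=0.88, ¬bright=1−0.47=0.53; AND[min(a, b)] → w = 0.53
R4: bright=0.47, hot=0.12; OR[max(a, b)] → w = 0.47
R5: hot=0.12, bright=0.47; AND[min(a, b)] → w = 0.12
Rules with consequent 'medium': {R2, R3} → strengths 0.62, 0.53
Aggregate via t-conorm [max(a, b)]: 0.62

0.62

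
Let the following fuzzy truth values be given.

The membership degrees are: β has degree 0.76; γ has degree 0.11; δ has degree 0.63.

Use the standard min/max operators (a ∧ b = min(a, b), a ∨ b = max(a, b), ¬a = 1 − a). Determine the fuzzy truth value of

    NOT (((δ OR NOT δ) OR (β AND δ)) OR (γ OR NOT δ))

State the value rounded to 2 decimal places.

0.37

NOT δ = 1 − 0.63 = 0.37
δ OR NOT δ = max(a, b) on (0.63, 0.37) = 0.63
β AND δ = min(a, b) on (0.76, 0.63) = 0.63
(δ OR NOT δ) OR (β AND δ) = max(a, b) on (0.63, 0.63) = 0.63
NOT δ = 1 − 0.63 = 0.37
γ OR NOT δ = max(a, b) on (0.11, 0.37) = 0.37
((δ OR NOT δ) OR (β AND δ)) OR (γ OR NOT δ) = max(a, b) on (0.63, 0.37) = 0.63
NOT (((δ OR NOT δ) OR (β AND δ)) OR (γ OR NOT δ)) = 1 − 0.63 = 0.37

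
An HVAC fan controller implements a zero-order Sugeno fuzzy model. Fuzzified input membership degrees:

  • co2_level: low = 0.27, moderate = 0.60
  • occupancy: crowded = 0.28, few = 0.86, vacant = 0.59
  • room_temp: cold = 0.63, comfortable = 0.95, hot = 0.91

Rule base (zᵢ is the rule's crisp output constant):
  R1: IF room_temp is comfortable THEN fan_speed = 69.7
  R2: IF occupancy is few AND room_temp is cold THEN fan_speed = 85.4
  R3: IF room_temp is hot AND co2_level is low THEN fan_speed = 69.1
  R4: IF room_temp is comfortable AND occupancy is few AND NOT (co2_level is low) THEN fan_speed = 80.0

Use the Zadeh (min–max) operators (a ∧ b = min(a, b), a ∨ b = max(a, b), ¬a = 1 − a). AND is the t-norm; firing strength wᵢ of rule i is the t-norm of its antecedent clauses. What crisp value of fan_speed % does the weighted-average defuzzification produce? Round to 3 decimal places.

R1 (z=69.7): comfortable=0.95 → w = 0.95
R2 (z=85.4): few=0.86, cold=0.63; AND[min(a, b)] → w = 0.63
R3 (z=69.1): hot=0.91, low=0.27; AND[min(a, b)] → w = 0.27
R4 (z=80.0): comfortable=0.95, few=0.86, ¬low=1−0.27=0.73; AND[min(a, b)] → w = 0.73
Weighted average = (0.95·69.7 + 0.63·85.4 + 0.27·69.1 + 0.73·80.0) / (0.95 + 0.63 + 0.27 + 0.73)
  = 197.0740 / 2.5800 = 76.385

76.385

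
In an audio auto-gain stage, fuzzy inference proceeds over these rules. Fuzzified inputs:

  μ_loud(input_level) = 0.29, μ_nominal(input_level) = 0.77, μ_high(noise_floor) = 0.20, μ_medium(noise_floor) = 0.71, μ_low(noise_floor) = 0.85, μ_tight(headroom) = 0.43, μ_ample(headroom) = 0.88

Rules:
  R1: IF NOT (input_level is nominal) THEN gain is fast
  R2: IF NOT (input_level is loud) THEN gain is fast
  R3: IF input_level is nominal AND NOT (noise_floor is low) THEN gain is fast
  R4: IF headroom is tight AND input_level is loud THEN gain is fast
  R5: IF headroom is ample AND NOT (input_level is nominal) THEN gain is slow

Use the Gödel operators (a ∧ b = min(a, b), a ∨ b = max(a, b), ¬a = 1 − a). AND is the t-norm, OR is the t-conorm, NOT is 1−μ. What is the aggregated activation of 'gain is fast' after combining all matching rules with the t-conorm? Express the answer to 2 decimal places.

R1: ¬nominal=1−0.77=0.23 → w = 0.23
R2: ¬loud=1−0.29=0.71 → w = 0.71
R3: nominal=0.77, ¬low=1−0.85=0.15; AND[min(a, b)] → w = 0.15
R4: tight=0.43, loud=0.29; AND[min(a, b)] → w = 0.29
R5: ample=0.88, ¬nominal=1−0.77=0.23; AND[min(a, b)] → w = 0.23
Rules with consequent 'fast': {R1, R2, R3, R4} → strengths 0.23, 0.71, 0.15, 0.29
Aggregate via t-conorm [max(a, b)]: 0.71

0.71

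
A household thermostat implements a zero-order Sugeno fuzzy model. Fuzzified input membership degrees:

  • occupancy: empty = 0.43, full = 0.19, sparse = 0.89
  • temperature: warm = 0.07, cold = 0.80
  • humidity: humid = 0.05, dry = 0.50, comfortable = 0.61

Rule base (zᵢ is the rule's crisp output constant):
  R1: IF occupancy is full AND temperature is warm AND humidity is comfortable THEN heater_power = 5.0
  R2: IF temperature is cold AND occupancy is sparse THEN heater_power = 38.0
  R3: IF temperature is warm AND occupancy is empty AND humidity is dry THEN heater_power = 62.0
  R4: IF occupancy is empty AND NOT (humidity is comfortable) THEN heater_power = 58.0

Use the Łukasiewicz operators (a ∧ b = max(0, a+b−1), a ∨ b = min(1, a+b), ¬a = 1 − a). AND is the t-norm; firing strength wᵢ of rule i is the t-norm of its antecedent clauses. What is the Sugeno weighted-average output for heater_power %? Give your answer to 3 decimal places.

38.000

R1 (z=5.0): full=0.19, warm=0.07, comfortable=0.61; AND[max(0, a+b−1)] → w = 0.00
R2 (z=38.0): cold=0.80, sparse=0.89; AND[max(0, a+b−1)] → w = 0.69
R3 (z=62.0): warm=0.07, empty=0.43, dry=0.50; AND[max(0, a+b−1)] → w = 0.00
R4 (z=58.0): empty=0.43, ¬comfortable=1−0.61=0.39; AND[max(0, a+b−1)] → w = 0.00
Weighted average = (0.00·5.0 + 0.69·38.0 + 0.00·62.0 + 0.00·58.0) / (0.00 + 0.69 + 0.00 + 0.00)
  = 26.2200 / 0.6900 = 38.000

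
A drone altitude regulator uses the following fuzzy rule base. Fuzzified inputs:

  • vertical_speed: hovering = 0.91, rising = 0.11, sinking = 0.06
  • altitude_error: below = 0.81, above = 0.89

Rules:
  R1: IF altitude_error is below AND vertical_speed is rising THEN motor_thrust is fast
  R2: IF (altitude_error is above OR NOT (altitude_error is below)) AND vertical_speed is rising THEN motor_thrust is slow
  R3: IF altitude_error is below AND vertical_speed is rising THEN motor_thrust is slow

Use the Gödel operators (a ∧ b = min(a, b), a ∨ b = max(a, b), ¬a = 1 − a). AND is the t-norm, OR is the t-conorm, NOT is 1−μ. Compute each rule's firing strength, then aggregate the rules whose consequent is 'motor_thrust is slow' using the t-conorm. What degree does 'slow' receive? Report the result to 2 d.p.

R1: below=0.81, rising=0.11; AND[min(a, b)] → w = 0.11
R2: (above=0.89 OR ¬below=1−0.81=0.19) = 0.89; AND[min(a, b)] with rising=0.11 → w = 0.11
R3: below=0.81, rising=0.11; AND[min(a, b)] → w = 0.11
Rules with consequent 'slow': {R2, R3} → strengths 0.11, 0.11
Aggregate via t-conorm [max(a, b)]: 0.11

0.11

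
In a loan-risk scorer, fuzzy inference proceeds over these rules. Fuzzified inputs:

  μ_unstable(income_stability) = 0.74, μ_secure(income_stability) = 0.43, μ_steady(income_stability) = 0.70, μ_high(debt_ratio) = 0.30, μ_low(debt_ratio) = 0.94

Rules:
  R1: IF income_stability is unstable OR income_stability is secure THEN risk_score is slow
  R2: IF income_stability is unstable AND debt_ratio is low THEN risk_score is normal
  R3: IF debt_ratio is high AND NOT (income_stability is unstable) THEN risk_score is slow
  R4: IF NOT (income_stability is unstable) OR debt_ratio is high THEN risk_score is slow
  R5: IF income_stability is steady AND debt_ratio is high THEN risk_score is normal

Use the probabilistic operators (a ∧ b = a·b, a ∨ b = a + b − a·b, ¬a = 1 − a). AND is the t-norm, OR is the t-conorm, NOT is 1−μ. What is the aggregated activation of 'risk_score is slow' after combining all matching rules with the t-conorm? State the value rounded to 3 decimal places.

0.929

R1: unstable=0.74, secure=0.43; OR[a + b − a·b] → w = 0.8518
R2: unstable=0.74, low=0.94; AND[a·b] → w = 0.6956
R3: high=0.30, ¬unstable=1−0.74=0.26; AND[a·b] → w = 0.0780
R4: ¬unstable=1−0.74=0.26, high=0.30; OR[a + b − a·b] → w = 0.4820
R5: steady=0.70, high=0.30; AND[a·b] → w = 0.2100
Rules with consequent 'slow': {R1, R3, R4} → strengths 0.8518, 0.0780, 0.4820
Aggregate via t-conorm [a + b − a·b]: 0.9292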